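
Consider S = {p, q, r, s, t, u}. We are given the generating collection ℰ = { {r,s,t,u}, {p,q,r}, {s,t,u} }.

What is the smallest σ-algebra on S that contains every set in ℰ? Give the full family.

Answer: σ(ℰ) = { {}, {r}, {p,q}, {p,q,r}, {s,t,u}, {r,s,t,u}, {p,q,s,t,u}, S }

Trace:
Take S₀ = ℰ ∪ {∅, S} = { {}, {p,q,r}, {s,t,u}, {r,s,t,u}, S }.
Pass 1 adds 1:
  {p,q}  = {r,s,t,u}ᶜ
  [6 total]
Pass 2. New:
  {p,q,s,t,u}  = {s,t,u} ∪ {p,q}
  [7 total]
Pass 3: 1 new —
  {r}  = {p,q,s,t,u}ᶜ
  [8 total]
After Pass 4 the family is unchanged; done.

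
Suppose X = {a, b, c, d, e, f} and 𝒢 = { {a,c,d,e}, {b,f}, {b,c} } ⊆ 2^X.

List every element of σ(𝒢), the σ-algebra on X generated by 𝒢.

Start: 𝒢 ∪ {∅, X} = { {}, {b,c}, {b,f}, {a,c,d,e}, X }.
Pass 1. New:
  {b,c,f}  = {b,c} ∪ {b,f}
  {a,d,e,f}  = complement {b,c}
  {a,b,c,d,e}  = {b,c} ∪ {a,c,d,e}
  (now 8)
Pass 2 (4 new):
  {f}  = complement {a,b,c,d,e}
  {a,d,e}  = complement {b,c,f}
  {a,b,d,e,f}  = {a,d,e,f} ∪ {b,f}
  {a,c,d,e,f}  = {a,d,e,f} ∪ {a,c,d,e}
  (now 12)
Pass 3 (2 new):
  {b}  = complement {a,c,d,e,f}
  {c}  = complement {a,b,d,e,f}
  (now 14)
Pass 4. New:
  {c,f}  = {c} ∪ {f}
  {a,b,d,e}  = {a,d,e} ∪ {b}
  (now 16)
Pass 5: no new sets; the family is a σ-algebra.

Hence σ(𝒢) has 16 members: { {}, {b}, {c}, {f}, {b,c}, {b,f}, {c,f}, {a,d,e}, {b,c,f}, {a,b,d,e}, {a,c,d,e}, {a,d,e,f}, {a,b,c,d,e}, {a,b,d,e,f}, {a,c,d,e,f}, X }.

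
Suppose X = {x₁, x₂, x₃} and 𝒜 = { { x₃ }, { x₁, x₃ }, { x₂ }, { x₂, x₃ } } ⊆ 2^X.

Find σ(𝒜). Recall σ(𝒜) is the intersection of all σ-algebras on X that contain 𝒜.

σ(𝒜) = { ∅, { x₁ }, { x₂ }, { x₃ }, { x₁, x₂ }, { x₁, x₃ }, { x₂, x₃ }, X }

Derivation:
Start: 𝒜 ∪ {∅, X} = { ∅, { x₂ }, { x₃ }, { x₁, x₃ }, { x₂, x₃ }, X }.
Step 1: +2 →
  { x₁ }  = complement { x₂, x₃ }
  { x₁, x₂ }  = complement { x₃ }
Step 2: closed — nothing new.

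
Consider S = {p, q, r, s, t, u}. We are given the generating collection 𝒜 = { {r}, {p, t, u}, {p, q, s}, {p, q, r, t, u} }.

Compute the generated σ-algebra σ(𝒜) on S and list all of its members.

σ(𝒜) = { {}, {p}, {q}, {r}, {s}, {p, q}, {p, r}, {p, s}, {q, r}, {q, s}, {r, s}, {t, u}, {p, q, r}, {p, q, s}, {p, r, s}, {p, t, u}, {q, r, s}, {q, t, u}, {r, t, u}, {s, t, u}, {p, q, r, s}, {p, q, t, u}, {p, r, t, u}, {p, s, t, u}, {q, r, t, u}, {q, s, t, u}, {r, s, t, u}, {p, q, r, t, u}, {p, q, s, t, u}, {p, r, s, t, u}, {q, r, s, t, u}, S }

Derivation:
Start: 𝒜 ∪ {∅, S} = { {}, {r}, {p, q, s}, {p, t, u}, {p, q, r, t, u}, S }.
Pass 1. New:
  {s}  = ᶜ of {p, q, r, t, u}
  {q, r, s}  = ᶜ of {p, t, u}
  {r, t, u}  = ᶜ of {p, q, s}
  {p, q, r, s}  = {r} ∪ {p, q, s}
  {p, r, t, u}  = {r} ∪ {p, t, u}
  {p, q, s, t, u}  = ᶜ of {r}
  — 12 sets.
Pass 2: +7 →
  {q, s}  = ᶜ of {p, r, t, u}
  {r, s}  = {r} ∪ {s}
  {t, u}  = ᶜ of {p, q, r, s}
  {p, s, t, u}  = {p, t, u} ∪ {s}
  {r, s, t, u}  = {r, t, u} ∪ {s}
  {p, r, s, t, u}  = {p, r, t, u} ∪ {s}
  {q, r, s, t, u}  = {q, r, s} ∪ {r, t, u}
  — 19 sets.
Pass 3 (7 new):
  {p}  = ᶜ of {q, r, s, t, u}
  {q}  = ᶜ of {p, r, s, t, u}
  {p, q}  = ᶜ of {r, s, t, u}
  {q, r}  = ᶜ of {p, s, t, u}
  {s, t, u}  = {t, u} ∪ {s}
  {p, q, t, u}  = ᶜ of {r, s}
  {q, s, t, u}  = {t, u} ∪ {q, s}
  — 26 sets.
Pass 4. New:
  {p, r}  = ᶜ of {q, s, t, u}
  {p, s}  = {p} ∪ {s}
  {p, q, r}  = ᶜ of {s, t, u}
  {p, r, s}  = {r, s} ∪ {p}
  {q, t, u}  = {t, u} ∪ {q}
  {q, r, t, u}  = {t, u} ∪ {q, r}
  — 32 sets.
After Pass 5 the family is unchanged; done.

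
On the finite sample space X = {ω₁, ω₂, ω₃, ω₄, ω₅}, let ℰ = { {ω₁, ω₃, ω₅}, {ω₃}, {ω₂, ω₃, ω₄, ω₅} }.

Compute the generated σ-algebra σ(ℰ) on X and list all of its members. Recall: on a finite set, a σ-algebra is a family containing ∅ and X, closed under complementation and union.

Take S₀ = ℰ ∪ {∅, X} = { {}, {ω₃}, {ω₁, ω₃, ω₅}, {ω₂, ω₃, ω₄, ω₅}, X }.
Round 1: +3 →
  {ω₁}  = {ω₂, ω₃, ω₄, ω₅}ᶜ
  {ω₂, ω₄}  = {ω₁, ω₃, ω₅}ᶜ
  {ω₁, ω₂, ω₄, ω₅}  = {ω₃}ᶜ
  |family| = 8
Round 2 (3 new):
  {ω₁, ω₃}  = {ω₃} ∪ {ω₁}
  {ω₁, ω₂, ω₄}  = {ω₂, ω₄} ∪ {ω₁}
  {ω₂, ω₃, ω₄}  = {ω₃} ∪ {ω₂, ω₄}
  |family| = 11
Round 3 (4 new):
  {ω₁, ω₅}  = {ω₂, ω₃, ω₄}ᶜ
  {ω₃, ω₅}  = {ω₁, ω₂, ω₄}ᶜ
  {ω₂, ω₄, ω₅}  = {ω₁, ω₃}ᶜ
  {ω₁, ω₂, ω₃, ω₄}  = {ω₃} ∪ {ω₁, ω₂, ω₄}
  |family| = 15
Round 4 adds 1:
  {ω₅}  = {ω₁, ω₂, ω₃, ω₄}ᶜ
  |family| = 16
Round 5: no new sets; the family is a σ-algebra.

Hence σ(ℰ) has 16 members: { {}, {ω₁}, {ω₃}, {ω₅}, {ω₁, ω₃}, {ω₁, ω₅}, {ω₂, ω₄}, {ω₃, ω₅}, {ω₁, ω₂, ω₄}, {ω₁, ω₃, ω₅}, {ω₂, ω₃, ω₄}, {ω₂, ω₄, ω₅}, {ω₁, ω₂, ω₃, ω₄}, {ω₁, ω₂, ω₄, ω₅}, {ω₂, ω₃, ω₄, ω₅}, X }.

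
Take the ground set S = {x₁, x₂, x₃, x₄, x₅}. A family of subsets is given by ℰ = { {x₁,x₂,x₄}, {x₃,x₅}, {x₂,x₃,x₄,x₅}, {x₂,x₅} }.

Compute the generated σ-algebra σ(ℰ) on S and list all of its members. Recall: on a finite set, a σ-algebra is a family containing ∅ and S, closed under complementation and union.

σ(ℰ) = { {}, {x₁}, {x₂}, {x₃}, {x₄}, {x₅}, {x₁,x₂}, {x₁,x₃}, {x₁,x₄}, {x₁,x₅}, {x₂,x₃}, {x₂,x₄}, {x₂,x₅}, {x₃,x₄}, {x₃,x₅}, {x₄,x₅}, {x₁,x₂,x₃}, {x₁,x₂,x₄}, {x₁,x₂,x₅}, {x₁,x₃,x₄}, {x₁,x₃,x₅}, {x₁,x₄,x₅}, {x₂,x₃,x₄}, {x₂,x₃,x₅}, {x₂,x₄,x₅}, {x₃,x₄,x₅}, {x₁,x₂,x₃,x₄}, {x₁,x₂,x₃,x₅}, {x₁,x₂,x₄,x₅}, {x₁,x₃,x₄,x₅}, {x₂,x₃,x₄,x₅}, S }

Check:
Begin from { {}, {x₂,x₅}, {x₃,x₅}, {x₁,x₂,x₄}, {x₂,x₃,x₄,x₅}, S } (that is, ℰ plus ∅ and S).
Pass 1: 4 new —
  {x₁}  = complement {x₂,x₃,x₄,x₅}
  {x₁,x₃,x₄}  = complement {x₂,x₅}
  {x₂,x₃,x₅}  = {x₂,x₅} ∪ {x₃,x₅}
  {x₁,x₂,x₄,x₅}  = {x₂,x₅} ∪ {x₁,x₂,x₄}
  |family| = 10
Pass 2: 7 new —
  {x₃}  = complement {x₁,x₂,x₄,x₅}
  {x₁,x₄}  = complement {x₂,x₃,x₅}
  {x₁,x₂,x₅}  = {x₂,x₅} ∪ {x₁}
  {x₁,x₃,x₅}  = {x₃,x₅} ∪ {x₁}
  {x₁,x₂,x₃,x₄}  = {x₁,x₂,x₄} ∪ {x₁,x₃,x₄}
  {x₁,x₂,x₃,x₅}  = {x₂,x₃,x₅} ∪ {x₁}
  {x₁,x₃,x₄,x₅}  = {x₁,x₃,x₄} ∪ {x₃,x₅}
  |family| = 17
Pass 3: +6 →
  {x₂}  = complement {x₁,x₃,x₄,x₅}
  {x₄}  = complement {x₁,x₂,x₃,x₅}
  {x₅}  = complement {x₁,x₂,x₃,x₄}
  {x₁,x₃}  = {x₃} ∪ {x₁}
  {x₂,x₄}  = complement {x₁,x₃,x₅}
  {x₃,x₄}  = complement {x₁,x₂,x₅}
  |family| = 23
Pass 4 adds 9:
  {x₁,x₂}  = {x₂} ∪ {x₁}
  {x₁,x₅}  = {x₅} ∪ {x₁}
  {x₂,x₃}  = {x₂} ∪ {x₃}
  {x₄,x₅}  = {x₅} ∪ {x₄}
  {x₁,x₂,x₃}  = {x₂} ∪ {x₁,x₃}
  {x₁,x₄,x₅}  = {x₅} ∪ {x₁,x₄}
  {x₂,x₃,x₄}  = {x₃,x₄} ∪ {x₂}
  {x₂,x₄,x₅}  = complement {x₁,x₃}
  {x₃,x₄,x₅}  = {x₃,x₄} ∪ {x₅}
  |family| = 32
Pass 5: already closed under ᶜ and ∪.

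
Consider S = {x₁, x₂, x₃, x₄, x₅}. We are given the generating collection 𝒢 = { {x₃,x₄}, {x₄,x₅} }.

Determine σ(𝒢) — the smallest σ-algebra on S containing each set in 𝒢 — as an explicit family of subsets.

|σ(𝒢)| = 16.  σ(𝒢) = { ∅, {x₃}, {x₄}, {x₅}, {x₁,x₂}, {x₃,x₄}, {x₃,x₅}, {x₄,x₅}, {x₁,x₂,x₃}, {x₁,x₂,x₄}, {x₁,x₂,x₅}, {x₃,x₄,x₅}, {x₁,x₂,x₃,x₄}, {x₁,x₂,x₃,x₅}, {x₁,x₂,x₄,x₅}, S }

Working:
Seed the family with 𝒢 together with ∅ and S: { ∅, {x₃,x₄}, {x₄,x₅}, S }.
Step 1 adds 3:
  {x₁,x₂,x₃}  = {x₄,x₅}ᶜ
  {x₁,x₂,x₅}  = {x₃,x₄}ᶜ
  {x₃,x₄,x₅}  = {x₄,x₅} ∪ {x₃,x₄}
  — 7 sets.
Step 2: 4 new —
  {x₁,x₂}  = {x₃,x₄,x₅}ᶜ
  {x₁,x₂,x₃,x₄}  = {x₃,x₄} ∪ {x₁,x₂,x₃}
  {x₁,x₂,x₃,x₅}  = {x₁,x₂,x₅} ∪ {x₁,x₂,x₃}
  {x₁,x₂,x₄,x₅}  = {x₄,x₅} ∪ {x₁,x₂,x₅}
  — 11 sets.
Step 3: +3 →
  {x₃}  = {x₁,x₂,x₄,x₅}ᶜ
  {x₄}  = {x₁,x₂,x₃,x₅}ᶜ
  {x₅}  = {x₁,x₂,x₃,x₄}ᶜ
  — 14 sets.
Step 4 adds 2:
  {x₃,x₅}  = {x₃} ∪ {x₅}
  {x₁,x₂,x₄}  = {x₁,x₂} ∪ {x₄}
  — 16 sets.
After Step 5 the family is unchanged; done.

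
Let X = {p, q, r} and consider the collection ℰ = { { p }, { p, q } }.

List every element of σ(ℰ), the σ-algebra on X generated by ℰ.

Initial family (4 sets): { {}, { p }, { p, q }, X }.
Iteration 1 (2 new):
  { r }  = { p, q }ᶜ
  { q, r }  = { p }ᶜ
  — 6 sets.
Iteration 2 adds 1:
  { p, r }  = { r } ∪ { p }
  — 7 sets.
Iteration 3: +1 →
  { q }  = { p, r }ᶜ
  — 8 sets.
Iteration 4: already closed under ᶜ and ∪.

Therefore σ(ℰ) = { {}, { p }, { q }, { r }, { p, q }, { p, r }, { q, r }, X } (|σ(ℰ)| = 8).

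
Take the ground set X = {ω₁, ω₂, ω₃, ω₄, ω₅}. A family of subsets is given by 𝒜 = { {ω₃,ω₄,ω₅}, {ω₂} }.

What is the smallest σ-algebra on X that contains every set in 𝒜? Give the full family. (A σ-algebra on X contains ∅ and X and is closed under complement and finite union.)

Begin from { {}, {ω₂}, {ω₃,ω₄,ω₅}, X } (that is, 𝒜 plus ∅ and X).
Iteration 1: +3 →
  {ω₁,ω₂}  = {ω₃,ω₄,ω₅}ᶜ
  {ω₁,ω₃,ω₄,ω₅}  = {ω₂}ᶜ
  {ω₂,ω₃,ω₄,ω₅}  = {ω₂} ∪ {ω₃,ω₄,ω₅}
  (now 7)
Iteration 2: 1 new —
  {ω₁}  = {ω₂,ω₃,ω₄,ω₅}ᶜ
  (now 8)
Iteration 3 adds nothing — fixpoint reached.

Therefore σ(𝒜) = { {}, {ω₁}, {ω₂}, {ω₁,ω₂}, {ω₃,ω₄,ω₅}, {ω₁,ω₃,ω₄,ω₅}, {ω₂,ω₃,ω₄,ω₅}, X } (|σ(𝒜)| = 8).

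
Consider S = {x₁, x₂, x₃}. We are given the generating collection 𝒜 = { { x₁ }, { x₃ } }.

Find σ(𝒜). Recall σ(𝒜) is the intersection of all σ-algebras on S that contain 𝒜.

Start: 𝒜 ∪ {∅, S} = { {}, { x₁ }, { x₃ }, S }.
Step 1: +3 →
  { x₁, x₂ }  = ᶜ of { x₃ }
  { x₁, x₃ }  = { x₃ } ∪ { x₁ }
  { x₂, x₃ }  = ᶜ of { x₁ }
  (now 7)
Step 2. New:
  { x₂ }  = ᶜ of { x₁, x₃ }
  (now 8)
Step 3: already closed under ᶜ and ∪.

Therefore σ(𝒜) = { {}, { x₁ }, { x₂ }, { x₃ }, { x₁, x₂ }, { x₁, x₃ }, { x₂, x₃ }, S } (|σ(𝒜)| = 8).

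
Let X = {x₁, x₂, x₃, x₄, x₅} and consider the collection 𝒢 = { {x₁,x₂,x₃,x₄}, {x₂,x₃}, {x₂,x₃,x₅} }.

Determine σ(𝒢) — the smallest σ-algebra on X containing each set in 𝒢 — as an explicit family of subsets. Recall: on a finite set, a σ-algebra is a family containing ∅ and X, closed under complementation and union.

σ(𝒢) (8 sets): { {}, {x₅}, {x₁,x₄}, {x₂,x₃}, {x₁,x₄,x₅}, {x₂,x₃,x₅}, {x₁,x₂,x₃,x₄}, X }

Check:
Take S₀ = 𝒢 ∪ {∅, X} = { {}, {x₂,x₃}, {x₂,x₃,x₅}, {x₁,x₂,x₃,x₄}, X }.
Iteration 1 (3 new):
  {x₅}  = X∖{x₁,x₂,x₃,x₄}
  {x₁,x₄}  = X∖{x₂,x₃,x₅}
  {x₁,x₄,x₅}  = X∖{x₂,x₃}
  [8 total]
Iteration 2 adds nothing — fixpoint reached.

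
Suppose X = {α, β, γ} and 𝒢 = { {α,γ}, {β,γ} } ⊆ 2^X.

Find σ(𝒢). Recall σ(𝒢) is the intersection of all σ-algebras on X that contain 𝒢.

Start: 𝒢 ∪ {∅, X} = { {}, {α,γ}, {β,γ}, X }.
Pass 1. New:
  {α}  = complement {β,γ}
  {β}  = complement {α,γ}
  [6 total]
Pass 2 adds 1:
  {α,β}  = {β} ∪ {α}
  [7 total]
Pass 3 adds 1:
  {γ}  = complement {α,β}
  [8 total]
Pass 4: closed — nothing new.

σ(𝒢) = { {}, {α}, {β}, {γ}, {α,β}, {α,γ}, {β,γ}, X }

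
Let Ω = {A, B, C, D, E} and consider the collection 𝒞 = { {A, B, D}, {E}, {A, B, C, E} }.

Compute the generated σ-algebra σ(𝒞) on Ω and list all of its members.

Begin from { {}, {E}, {A, B, D}, {A, B, C, E}, Ω } (that is, 𝒞 plus ∅ and Ω).
Pass 1: 4 new —
  {D}  = complement {A, B, C, E}
  {C, E}  = complement {A, B, D}
  {A, B, C, D}  = complement {E}
  {A, B, D, E}  = {A, B, D} ∪ {E}
  [9 total]
Pass 2: +3 →
  {C}  = complement {A, B, D, E}
  {D, E}  = {E} ∪ {D}
  {C, D, E}  = {D} ∪ {C, E}
  [12 total]
Pass 3 adds 3:
  {A, B}  = complement {C, D, E}
  {C, D}  = {C} ∪ {D}
  {A, B, C}  = complement {D, E}
  [15 total]
Pass 4. New:
  {A, B, E}  = complement {C, D}
  [16 total]
Pass 5: stable.

σ(𝒞) = { {}, {C}, {D}, {E}, {A, B}, {C, D}, {C, E}, {D, E}, {A, B, C}, {A, B, D}, {A, B, E}, {C, D, E}, {A, B, C, D}, {A, B, C, E}, {A, B, D, E}, Ω }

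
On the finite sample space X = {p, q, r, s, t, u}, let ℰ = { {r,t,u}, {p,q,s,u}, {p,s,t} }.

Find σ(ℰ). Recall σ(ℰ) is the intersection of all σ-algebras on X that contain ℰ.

Seed the family with ℰ together with ∅ and X: { ∅, {p,s,t}, {r,t,u}, {p,q,s,u}, X }.
Pass 1. New:
  {r,t}  = complement {p,q,s,u}
  {p,q,s}  = complement {r,t,u}
  {q,r,u}  = complement {p,s,t}
  {p,q,s,t,u}  = {p,s,t} ∪ {p,q,s,u}
  {p,r,s,t,u}  = {p,s,t} ∪ {r,t,u}
  [10 total]
Pass 2: +7 →
  {q}  = complement {p,r,s,t,u}
  {r}  = complement {p,q,s,t,u}
  {p,q,s,t}  = {p,s,t} ∪ {p,q,s}
  {p,r,s,t}  = {p,s,t} ∪ {r,t}
  {q,r,t,u}  = {q,r,u} ∪ {r,t,u}
  {p,q,r,s,t}  = {p,q,s} ∪ {r,t}
  {p,q,r,s,u}  = {p,q,s,u} ∪ {q,r,u}
  [17 total]
Pass 3. New:
  {t}  = complement {p,q,r,s,u}
  {u}  = complement {p,q,r,s,t}
  {p,s}  = complement {q,r,t,u}
  {q,r}  = {r} ∪ {q}
  {q,u}  = complement {p,r,s,t}
  {r,u}  = complement {p,q,s,t}
  {q,r,t}  = {r,t} ∪ {q}
  {p,q,r,s}  = {r} ∪ {p,q,s}
  [25 total]
Pass 4. New:
  {q,t}  = {q} ∪ {t}
  {t,u}  = complement {p,q,r,s}
  {p,r,s}  = {r} ∪ {p,s}
  {p,s,u}  = complement {q,r,t}
  {q,t,u}  = {q,u} ∪ {t}
  {p,r,s,u}  = {p,s} ∪ {r,u}
  {p,s,t,u}  = complement {q,r}
  [32 total]
After Pass 5 the family is unchanged; done.

σ(ℰ) = { ∅, {q}, {r}, {t}, {u}, {p,s}, {q,r}, {q,t}, {q,u}, {r,t}, {r,u}, {t,u}, {p,q,s}, {p,r,s}, {p,s,t}, {p,s,u}, {q,r,t}, {q,r,u}, {q,t,u}, {r,t,u}, {p,q,r,s}, {p,q,s,t}, {p,q,s,u}, {p,r,s,t}, {p,r,s,u}, {p,s,t,u}, {q,r,t,u}, {p,q,r,s,t}, {p,q,r,s,u}, {p,q,s,t,u}, {p,r,s,t,u}, X }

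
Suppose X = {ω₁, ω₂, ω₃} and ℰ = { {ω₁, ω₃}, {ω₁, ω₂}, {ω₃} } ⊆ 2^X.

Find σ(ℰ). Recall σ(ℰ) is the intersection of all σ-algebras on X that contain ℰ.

σ(ℰ) (8 sets): { ∅, {ω₁}, {ω₂}, {ω₃}, {ω₁, ω₂}, {ω₁, ω₃}, {ω₂, ω₃}, X }

Derivation:
Seed the family with ℰ together with ∅ and X: { ∅, {ω₃}, {ω₁, ω₂}, {ω₁, ω₃}, X }.
Pass 1: +1 →
  {ω₂}  = ᶜ of {ω₁, ω₃}
  — 6 sets.
Pass 2: +1 →
  {ω₂, ω₃}  = {ω₃} ∪ {ω₂}
  — 7 sets.
Pass 3: 1 new —
  {ω₁}  = ᶜ of {ω₂, ω₃}
  — 8 sets.
Pass 4: stable.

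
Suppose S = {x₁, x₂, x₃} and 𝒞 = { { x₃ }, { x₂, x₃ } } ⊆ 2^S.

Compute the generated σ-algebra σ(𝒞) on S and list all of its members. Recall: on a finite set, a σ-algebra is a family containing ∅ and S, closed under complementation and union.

Answer: σ(𝒞) = { {  }, { x₁ }, { x₂ }, { x₃ }, { x₁, x₂ }, { x₁, x₃ }, { x₂, x₃ }, S }

Working:
Start: 𝒞 ∪ {∅, S} = { {  }, { x₃ }, { x₂, x₃ }, S }.
Step 1: +2 →
  { x₁ }  = S∖{ x₂, x₃ }
  { x₁, x₂ }  = S∖{ x₃ }
  [6 total]
Step 2 (1 new):
  { x₁, x₃ }  = { x₃ } ∪ { x₁ }
  [7 total]
Step 3 (1 new):
  { x₂ }  = S∖{ x₁, x₃ }
  [8 total]
Step 4 adds nothing — fixpoint reached.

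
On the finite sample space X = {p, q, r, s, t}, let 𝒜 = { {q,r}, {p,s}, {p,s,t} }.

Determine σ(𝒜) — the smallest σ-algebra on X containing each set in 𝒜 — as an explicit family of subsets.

Seed the family with 𝒜 together with ∅ and X: { {}, {p,s}, {q,r}, {p,s,t}, X }.
Round 1. New:
  {q,r,t}  = X∖{p,s}
  {p,q,r,s}  = {q,r} ∪ {p,s}
  (now 7)
Round 2: 1 new —
  {t}  = X∖{p,q,r,s}
  (now 8)
Round 3: closed — nothing new.

σ(𝒜) = { {}, {t}, {p,s}, {q,r}, {p,s,t}, {q,r,t}, {p,q,r,s}, X }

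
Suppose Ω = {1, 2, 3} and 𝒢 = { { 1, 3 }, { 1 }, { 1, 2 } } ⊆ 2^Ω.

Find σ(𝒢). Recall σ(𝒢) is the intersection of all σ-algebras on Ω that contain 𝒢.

σ(𝒢) (8 sets): { {}, { 1 }, { 2 }, { 3 }, { 1, 2 }, { 1, 3 }, { 2, 3 }, Ω }

Working:
Seed the family with 𝒢 together with ∅ and Ω: { {}, { 1 }, { 1, 2 }, { 1, 3 }, Ω }.
Step 1. New:
  { 2 }  = complement { 1, 3 }
  { 3 }  = complement { 1, 2 }
  { 2, 3 }  = complement { 1 }
  — 8 sets.
After Step 2 the family is unchanged; done.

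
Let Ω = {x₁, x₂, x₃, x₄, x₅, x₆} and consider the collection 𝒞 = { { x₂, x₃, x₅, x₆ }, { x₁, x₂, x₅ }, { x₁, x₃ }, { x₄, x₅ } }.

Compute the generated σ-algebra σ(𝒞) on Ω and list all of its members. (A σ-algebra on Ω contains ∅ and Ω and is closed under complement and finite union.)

Initial family (6 sets): { ∅, { x₁, x₃ }, { x₄, x₅ }, { x₁, x₂, x₅ }, { x₂, x₃, x₅, x₆ }, Ω }.
Pass 1. New:
  { x₁, x₄ }  = complement { x₂, x₃, x₅, x₆ }
  { x₃, x₄, x₆ }  = complement { x₁, x₂, x₅ }
  { x₁, x₂, x₃, x₅ }  = { x₁, x₂, x₅ } ∪ { x₁, x₃ }
  { x₁, x₂, x₃, x₆ }  = complement { x₄, x₅ }
  { x₁, x₂, x₄, x₅ }  = { x₄, x₅ } ∪ { x₁, x₂, x₅ }
  { x₁, x₃, x₄, x₅ }  = { x₄, x₅ } ∪ { x₁, x₃ }
  { x₂, x₄, x₅, x₆ }  = complement { x₁, x₃ }
  { x₁, x₂, x₃, x₅, x₆ }  = { x₁, x₂, x₅ } ∪ { x₂, x₃, x₅, x₆ }
  { x₂, x₃, x₄, x₅, x₆ }  = { x₄, x₅ } ∪ { x₂, x₃, x₅, x₆ }
  (now 15)
Pass 2 (13 new):
  { x₁ }  = complement { x₂, x₃, x₄, x₅, x₆ }
  { x₄ }  = complement { x₁, x₂, x₃, x₅, x₆ }
  { x₂, x₆ }  = complement { x₁, x₃, x₄, x₅ }
  { x₃, x₆ }  = complement { x₁, x₂, x₄, x₅ }
  { x₄, x₆ }  = complement { x₁, x₂, x₃, x₅ }
  { x₁, x₃, x₄ }  = { x₁, x₄ } ∪ { x₁, x₃ }
  { x₁, x₄, x₅ }  = { x₄, x₅ } ∪ { x₁, x₄ }
  { x₁, x₃, x₄, x₆ }  = { x₁, x₄ } ∪ { x₃, x₄, x₆ }
  { x₃, x₄, x₅, x₆ }  = { x₄, x₅ } ∪ { x₃, x₄, x₆ }
  { x₁, x₂, x₃, x₄, x₅ }  = { x₁, x₂, x₄, x₅ } ∪ { x₁, x₃, x₄, x₅ }
  { x₁, x₂, x₃, x₄, x₆ }  = { x₁, x₂, x₃, x₆ } ∪ { x₁, x₄ }
  { x₁, x₂, x₄, x₅, x₆ }  = { x₁, x₂, x₄, x₅ } ∪ { x₂, x₄, x₅, x₆ }
  { x₁, x₃, x₄, x₅, x₆ }  = { x₁, x₃, x₄, x₅ } ∪ { x₃, x₄, x₆ }
  (now 28)
Pass 3 (17 new):
  { x₂ }  = complement { x₁, x₃, x₄, x₅, x₆ }
  { x₃ }  = complement { x₁, x₂, x₄, x₅, x₆ }
  { x₅ }  = complement { x₁, x₂, x₃, x₄, x₆ }
  { x₆ }  = complement { x₁, x₂, x₃, x₄, x₅ }
  { x₁, x₂ }  = complement { x₃, x₄, x₅, x₆ }
  { x₂, x₅ }  = complement { x₁, x₃, x₄, x₆ }
  { x₁, x₂, x₆ }  = { x₂, x₆ } ∪ { x₁ }
  { x₁, x₃, x₆ }  = { x₁, x₃ } ∪ { x₃, x₆ }
  { x₁, x₄, x₆ }  = { x₁, x₄ } ∪ { x₄, x₆ }
  { x₂, x₃, x₆ }  = complement { x₁, x₄, x₅ }
  { x₂, x₄, x₆ }  = { x₄, x₆ } ∪ { x₂, x₆ }
  { x₂, x₅, x₆ }  = complement { x₁, x₃, x₄ }
  { x₄, x₅, x₆ }  = { x₄, x₅ } ∪ { x₄, x₆ }
  { x₁, x₂, x₄, x₆ }  = { x₁, x₄ } ∪ { x₂, x₆ }
  { x₁, x₂, x₅, x₆ }  = { x₂, x₆ } ∪ { x₁, x₂, x₅ }
  { x₁, x₄, x₅, x₆ }  = { x₄, x₆ } ∪ { x₁, x₄, x₅ }
  { x₂, x₃, x₄, x₆ }  = { x₃, x₄, x₆ } ∪ { x₂, x₆ }
  (now 45)
Pass 4: 16 new —
  { x₁, x₅ }  = complement { x₂, x₃, x₄, x₆ }
  { x₁, x₆ }  = { x₁ } ∪ { x₆ }
  { x₂, x₃ }  = complement { x₁, x₄, x₅, x₆ }
  { x₂, x₄ }  = { x₂ } ∪ { x₄ }
  { x₃, x₄ }  = complement { x₁, x₂, x₅, x₆ }
  { x₃, x₅ }  = complement { x₁, x₂, x₄, x₆ }
  { x₅, x₆ }  = { x₆ } ∪ { x₅ }
  { x₁, x₂, x₃ }  = complement { x₄, x₅, x₆ }
  { x₁, x₂, x₄ }  = { x₂ } ∪ { x₁, x₄ }
  { x₁, x₃, x₅ }  = complement { x₂, x₄, x₆ }
  { x₂, x₃, x₅ }  = complement { x₁, x₄, x₆ }
  { x₂, x₄, x₅ }  = complement { x₁, x₃, x₆ }
  { x₃, x₄, x₅ }  = complement { x₁, x₂, x₆ }
  { x₃, x₅, x₆ }  = { x₃, x₆ } ∪ { x₅ }
  { x₁, x₂, x₃, x₄ }  = { x₂ } ∪ { x₁, x₃, x₄ }
  { x₁, x₃, x₅, x₆ }  = { x₁, x₃, x₆ } ∪ { x₅ }
  (now 61)
Pass 5. New:
  { x₁, x₅, x₆ }  = { x₅, x₆ } ∪ { x₁, x₆ }
  { x₂, x₃, x₄ }  = { x₃, x₄ } ∪ { x₂ }
  { x₂, x₃, x₄, x₅ }  = complement { x₁, x₆ }
  (now 64)
After Pass 6 the family is unchanged; done.

Hence σ(𝒞) has 64 members: { ∅, { x₁ }, { x₂ }, { x₃ }, { x₄ }, { x₅ }, { x₆ }, { x₁, x₂ }, { x₁, x₃ }, { x₁, x₄ }, { x₁, x₅ }, { x₁, x₆ }, { x₂, x₃ }, { x₂, x₄ }, { x₂, x₅ }, { x₂, x₆ }, { x₃, x₄ }, { x₃, x₅ }, { x₃, x₆ }, { x₄, x₅ }, { x₄, x₆ }, { x₅, x₆ }, { x₁, x₂, x₃ }, { x₁, x₂, x₄ }, { x₁, x₂, x₅ }, { x₁, x₂, x₆ }, { x₁, x₃, x₄ }, { x₁, x₃, x₅ }, { x₁, x₃, x₆ }, { x₁, x₄, x₅ }, { x₁, x₄, x₆ }, { x₁, x₅, x₆ }, { x₂, x₃, x₄ }, { x₂, x₃, x₅ }, { x₂, x₃, x₆ }, { x₂, x₄, x₅ }, { x₂, x₄, x₆ }, { x₂, x₅, x₆ }, { x₃, x₄, x₅ }, { x₃, x₄, x₆ }, { x₃, x₅, x₆ }, { x₄, x₅, x₆ }, { x₁, x₂, x₃, x₄ }, { x₁, x₂, x₃, x₅ }, { x₁, x₂, x₃, x₆ }, { x₁, x₂, x₄, x₅ }, { x₁, x₂, x₄, x₆ }, { x₁, x₂, x₅, x₆ }, { x₁, x₃, x₄, x₅ }, { x₁, x₃, x₄, x₆ }, { x₁, x₃, x₅, x₆ }, { x₁, x₄, x₅, x₆ }, { x₂, x₃, x₄, x₅ }, { x₂, x₃, x₄, x₆ }, { x₂, x₃, x₅, x₆ }, { x₂, x₄, x₅, x₆ }, { x₃, x₄, x₅, x₆ }, { x₁, x₂, x₃, x₄, x₅ }, { x₁, x₂, x₃, x₄, x₆ }, { x₁, x₂, x₃, x₅, x₆ }, { x₁, x₂, x₄, x₅, x₆ }, { x₁, x₃, x₄, x₅, x₆ }, { x₂, x₃, x₄, x₅, x₆ }, Ω }.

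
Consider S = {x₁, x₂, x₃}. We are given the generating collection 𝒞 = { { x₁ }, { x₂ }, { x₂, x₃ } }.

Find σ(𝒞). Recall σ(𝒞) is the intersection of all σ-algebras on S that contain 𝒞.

Answer: σ(𝒞) = { {  }, { x₁ }, { x₂ }, { x₃ }, { x₁, x₂ }, { x₁, x₃ }, { x₂, x₃ }, S }

Trace:
Take S₀ = 𝒞 ∪ {∅, S} = { {  }, { x₁ }, { x₂ }, { x₂, x₃ }, S }.
Pass 1: 2 new —
  { x₁, x₂ }  = { x₂ } ∪ { x₁ }
  { x₁, x₃ }  = { x₂ }ᶜ
  |family| = 7
Pass 2 (1 new):
  { x₃ }  = { x₁, x₂ }ᶜ
  |family| = 8
After Pass 3 the family is unchanged; done.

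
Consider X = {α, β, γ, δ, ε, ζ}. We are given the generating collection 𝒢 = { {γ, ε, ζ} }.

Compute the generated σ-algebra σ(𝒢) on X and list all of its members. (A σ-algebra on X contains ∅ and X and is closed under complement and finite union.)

Answer: σ(𝒢) = { {}, {α, β, δ}, {γ, ε, ζ}, X }

Check:
Start: 𝒢 ∪ {∅, X} = { {}, {γ, ε, ζ}, X }.
Pass 1 adds 1:
  {α, β, δ}  = X∖{γ, ε, ζ}
  — 4 sets.
Pass 2: no new sets; the family is a σ-algebra.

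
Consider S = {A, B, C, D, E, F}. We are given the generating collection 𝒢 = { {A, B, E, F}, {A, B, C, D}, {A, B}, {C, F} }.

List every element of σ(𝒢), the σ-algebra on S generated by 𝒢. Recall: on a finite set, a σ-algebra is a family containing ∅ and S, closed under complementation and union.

σ(𝒢) = { {}, {C}, {D}, {E}, {F}, {A, B}, {C, D}, {C, E}, {C, F}, {D, E}, {D, F}, {E, F}, {A, B, C}, {A, B, D}, {A, B, E}, {A, B, F}, {C, D, E}, {C, D, F}, {C, E, F}, {D, E, F}, {A, B, C, D}, {A, B, C, E}, {A, B, C, F}, {A, B, D, E}, {A, B, D, F}, {A, B, E, F}, {C, D, E, F}, {A, B, C, D, E}, {A, B, C, D, F}, {A, B, C, E, F}, {A, B, D, E, F}, S }

Trace:
Seed the family with 𝒢 together with ∅ and S: { {}, {A, B}, {C, F}, {A, B, C, D}, {A, B, E, F}, S }.
Iteration 1 (7 new):
  {C, D}  = {A, B, E, F}ᶜ
  {E, F}  = {A, B, C, D}ᶜ
  {A, B, C, F}  = {A, B} ∪ {C, F}
  {A, B, D, E}  = {C, F}ᶜ
  {C, D, E, F}  = {A, B}ᶜ
  {A, B, C, D, F}  = {C, F} ∪ {A, B, C, D}
  {A, B, C, E, F}  = {C, F} ∪ {A, B, E, F}
  [13 total]
Iteration 2: +7 →
  {D}  = {A, B, C, E, F}ᶜ
  {E}  = {A, B, C, D, F}ᶜ
  {D, E}  = {A, B, C, F}ᶜ
  {C, D, F}  = {C, D} ∪ {C, F}
  {C, E, F}  = {E, F} ∪ {C, F}
  {A, B, C, D, E}  = {C, D} ∪ {A, B, D, E}
  {A, B, D, E, F}  = {E, F} ∪ {A, B, D, E}
  [20 total]
Iteration 3 (6 new):
  {C}  = {A, B, D, E, F}ᶜ
  {F}  = {A, B, C, D, E}ᶜ
  {A, B, D}  = {C, E, F}ᶜ
  {A, B, E}  = {C, D, F}ᶜ
  {C, D, E}  = {C, D} ∪ {D, E}
  {D, E, F}  = {E, F} ∪ {D, E}
  [26 total]
Iteration 4. New:
  {C, E}  = {E} ∪ {C}
  {D, F}  = {F} ∪ {D}
  {A, B, C}  = {D, E, F}ᶜ
  {A, B, F}  = {C, D, E}ᶜ
  {A, B, C, E}  = {C} ∪ {A, B, E}
  {A, B, D, F}  = {F} ∪ {A, B, D}
  [32 total]
Iteration 5: closed — nothing new.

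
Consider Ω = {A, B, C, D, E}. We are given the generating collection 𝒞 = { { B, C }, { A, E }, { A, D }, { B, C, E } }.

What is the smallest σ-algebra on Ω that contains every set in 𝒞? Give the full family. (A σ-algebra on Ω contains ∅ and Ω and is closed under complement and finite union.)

σ(𝒞) = { ∅, { A }, { D }, { E }, { A, D }, { A, E }, { B, C }, { D, E }, { A, B, C }, { A, D, E }, { B, C, D }, { B, C, E }, { A, B, C, D }, { A, B, C, E }, { B, C, D, E }, Ω }

Check:
Start: 𝒞 ∪ {∅, Ω} = { ∅, { A, D }, { A, E }, { B, C }, { B, C, E }, Ω }.
Step 1: +4 →
  { A, D, E }  = complement { B, C }
  { B, C, D }  = complement { A, E }
  { A, B, C, D }  = { B, C } ∪ { A, D }
  { A, B, C, E }  = { B, C, E } ∪ { A, E }
  [10 total]
Step 2. New:
  { D }  = complement { A, B, C, E }
  { E }  = complement { A, B, C, D }
  { B, C, D, E }  = { B, C, D } ∪ { B, C, E }
  [13 total]
Step 3: +2 →
  { A }  = complement { B, C, D, E }
  { D, E }  = { D } ∪ { E }
  [15 total]
Step 4. New:
  { A, B, C }  = complement { D, E }
  [16 total]
Step 5: closed — nothing new.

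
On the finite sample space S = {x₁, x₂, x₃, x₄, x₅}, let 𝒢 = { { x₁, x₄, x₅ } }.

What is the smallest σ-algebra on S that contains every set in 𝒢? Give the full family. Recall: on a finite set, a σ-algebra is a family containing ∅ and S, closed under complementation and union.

Answer: σ(𝒢) = { {}, { x₂, x₃ }, { x₁, x₄, x₅ }, S }

Check:
Start: 𝒢 ∪ {∅, S} = { {}, { x₁, x₄, x₅ }, S }.
Round 1 adds 1:
  { x₂, x₃ }  = ᶜ of { x₁, x₄, x₅ }
  |family| = 4
Round 2: already closed under ᶜ and ∪.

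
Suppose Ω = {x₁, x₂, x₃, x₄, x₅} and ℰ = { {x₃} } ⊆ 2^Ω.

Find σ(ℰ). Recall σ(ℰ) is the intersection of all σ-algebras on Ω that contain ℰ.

Begin from { ∅, {x₃}, Ω } (that is, ℰ plus ∅ and Ω).
Pass 1: 1 new —
  {x₁, x₂, x₄, x₅}  = Ω∖{x₃}
  |family| = 4
Pass 2: already closed under ᶜ and ∪.

Hence σ(ℰ) has 4 members: { ∅, {x₃}, {x₁, x₂, x₄, x₅}, Ω }.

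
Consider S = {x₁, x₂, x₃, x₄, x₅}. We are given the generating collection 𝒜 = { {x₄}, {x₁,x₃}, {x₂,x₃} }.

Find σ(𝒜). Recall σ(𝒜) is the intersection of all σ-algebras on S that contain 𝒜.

Initial family (5 sets): { {}, {x₄}, {x₁,x₃}, {x₂,x₃}, S }.
Pass 1 (6 new):
  {x₁,x₂,x₃}  = {x₂,x₃} ∪ {x₁,x₃}
  {x₁,x₃,x₄}  = {x₁,x₃} ∪ {x₄}
  {x₁,x₄,x₅}  = ᶜ of {x₂,x₃}
  {x₂,x₃,x₄}  = {x₂,x₃} ∪ {x₄}
  {x₂,x₄,x₅}  = ᶜ of {x₁,x₃}
  {x₁,x₂,x₃,x₅}  = ᶜ of {x₄}
  [11 total]
Pass 2: +7 →
  {x₁,x₅}  = ᶜ of {x₂,x₃,x₄}
  {x₂,x₅}  = ᶜ of {x₁,x₃,x₄}
  {x₄,x₅}  = ᶜ of {x₁,x₂,x₃}
  {x₁,x₂,x₃,x₄}  = {x₁,x₂,x₃} ∪ {x₂,x₃,x₄}
  {x₁,x₂,x₄,x₅}  = {x₁,x₄,x₅} ∪ {x₂,x₄,x₅}
  {x₁,x₃,x₄,x₅}  = {x₁,x₄,x₅} ∪ {x₁,x₃,x₄}
  {x₂,x₃,x₄,x₅}  = {x₂,x₃,x₄} ∪ {x₂,x₄,x₅}
  [18 total]
Pass 3 (7 new):
  {x₁}  = ᶜ of {x₂,x₃,x₄,x₅}
  {x₂}  = ᶜ of {x₁,x₃,x₄,x₅}
  {x₃}  = ᶜ of {x₁,x₂,x₄,x₅}
  {x₅}  = ᶜ of {x₁,x₂,x₃,x₄}
  {x₁,x₂,x₅}  = {x₂,x₅} ∪ {x₁,x₅}
  {x₁,x₃,x₅}  = {x₁,x₃} ∪ {x₁,x₅}
  {x₂,x₃,x₅}  = {x₂,x₅} ∪ {x₂,x₃}
  [25 total]
Pass 4: 6 new —
  {x₁,x₂}  = {x₂} ∪ {x₁}
  {x₁,x₄}  = ᶜ of {x₂,x₃,x₅}
  {x₂,x₄}  = ᶜ of {x₁,x₃,x₅}
  {x₃,x₄}  = ᶜ of {x₁,x₂,x₅}
  {x₃,x₅}  = {x₅} ∪ {x₃}
  {x₃,x₄,x₅}  = {x₄,x₅} ∪ {x₃}
  [31 total]
Pass 5: 1 new —
  {x₁,x₂,x₄}  = ᶜ of {x₃,x₅}
  [32 total]
Pass 6: already closed under ᶜ and ∪.

σ(𝒜) = { {}, {x₁}, {x₂}, {x₃}, {x₄}, {x₅}, {x₁,x₂}, {x₁,x₃}, {x₁,x₄}, {x₁,x₅}, {x₂,x₃}, {x₂,x₄}, {x₂,x₅}, {x₃,x₄}, {x₃,x₅}, {x₄,x₅}, {x₁,x₂,x₃}, {x₁,x₂,x₄}, {x₁,x₂,x₅}, {x₁,x₃,x₄}, {x₁,x₃,x₅}, {x₁,x₄,x₅}, {x₂,x₃,x₄}, {x₂,x₃,x₅}, {x₂,x₄,x₅}, {x₃,x₄,x₅}, {x₁,x₂,x₃,x₄}, {x₁,x₂,x₃,x₅}, {x₁,x₂,x₄,x₅}, {x₁,x₃,x₄,x₅}, {x₂,x₃,x₄,x₅}, S }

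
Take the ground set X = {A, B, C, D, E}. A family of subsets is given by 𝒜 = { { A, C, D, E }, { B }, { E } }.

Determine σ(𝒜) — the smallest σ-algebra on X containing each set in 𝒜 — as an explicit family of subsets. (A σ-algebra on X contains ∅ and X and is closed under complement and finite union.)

|σ(𝒜)| = 8.  σ(𝒜) = { {}, { B }, { E }, { B, E }, { A, C, D }, { A, B, C, D }, { A, C, D, E }, X }

Check:
Start: 𝒜 ∪ {∅, X} = { {}, { B }, { E }, { A, C, D, E }, X }.
Iteration 1 adds 2:
  { B, E }  = { B } ∪ { E }
  { A, B, C, D }  = { E }ᶜ
  |family| = 7
Iteration 2: +1 →
  { A, C, D }  = { B, E }ᶜ
  |family| = 8
Iteration 3: stable.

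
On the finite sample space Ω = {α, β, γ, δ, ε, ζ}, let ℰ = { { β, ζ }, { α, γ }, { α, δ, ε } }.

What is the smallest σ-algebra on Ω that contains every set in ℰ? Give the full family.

|σ(ℰ)| = 16.  σ(ℰ) = { ∅, { α }, { γ }, { α, γ }, { β, ζ }, { δ, ε }, { α, β, ζ }, { α, δ, ε }, { β, γ, ζ }, { γ, δ, ε }, { α, β, γ, ζ }, { α, γ, δ, ε }, { β, δ, ε, ζ }, { α, β, δ, ε, ζ }, { β, γ, δ, ε, ζ }, Ω }

Check:
Initial family (5 sets): { ∅, { α, γ }, { β, ζ }, { α, δ, ε }, Ω }.
Step 1. New:
  { β, γ, ζ }  = { α, δ, ε }ᶜ
  { α, β, γ, ζ }  = { α, γ } ∪ { β, ζ }
  { α, γ, δ, ε }  = { β, ζ }ᶜ
  { β, δ, ε, ζ }  = { α, γ }ᶜ
  { α, β, δ, ε, ζ }  = { α, δ, ε } ∪ { β, ζ }
  (now 10)
Step 2. New:
  { γ }  = { α, β, δ, ε, ζ }ᶜ
  { δ, ε }  = { α, β, γ, ζ }ᶜ
  { β, γ, δ, ε, ζ }  = { β, γ, ζ } ∪ { β, δ, ε, ζ }
  (now 13)
Step 3: 2 new —
  { α }  = { β, γ, δ, ε, ζ }ᶜ
  { γ, δ, ε }  = { γ } ∪ { δ, ε }
  (now 15)
Step 4. New:
  { α, β, ζ }  = { γ, δ, ε }ᶜ
  (now 16)
Step 5: stable.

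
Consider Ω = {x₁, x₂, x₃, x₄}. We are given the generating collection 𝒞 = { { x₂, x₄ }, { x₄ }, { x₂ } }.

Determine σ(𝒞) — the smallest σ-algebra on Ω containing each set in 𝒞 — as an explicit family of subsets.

Start: 𝒞 ∪ {∅, Ω} = { ∅, { x₂ }, { x₄ }, { x₂, x₄ }, Ω }.
Step 1: 3 new —
  { x₁, x₃ }  = Ω∖{ x₂, x₄ }
  { x₁, x₂, x₃ }  = Ω∖{ x₄ }
  { x₁, x₃, x₄ }  = Ω∖{ x₂ }
Step 2 adds nothing — fixpoint reached.

Therefore σ(𝒞) = { ∅, { x₂ }, { x₄ }, { x₁, x₃ }, { x₂, x₄ }, { x₁, x₂, x₃ }, { x₁, x₃, x₄ }, Ω } (|σ(𝒞)| = 8).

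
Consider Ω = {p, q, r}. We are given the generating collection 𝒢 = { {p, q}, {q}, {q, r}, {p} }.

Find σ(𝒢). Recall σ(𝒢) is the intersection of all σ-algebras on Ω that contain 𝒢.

Begin from { {}, {p}, {q}, {p, q}, {q, r}, Ω } (that is, 𝒢 plus ∅ and Ω).
Pass 1: +2 →
  {r}  = Ω∖{p, q}
  {p, r}  = Ω∖{q}
Pass 2: closed — nothing new.

|σ(𝒢)| = 8.  σ(𝒢) = { {}, {p}, {q}, {r}, {p, q}, {p, r}, {q, r}, Ω }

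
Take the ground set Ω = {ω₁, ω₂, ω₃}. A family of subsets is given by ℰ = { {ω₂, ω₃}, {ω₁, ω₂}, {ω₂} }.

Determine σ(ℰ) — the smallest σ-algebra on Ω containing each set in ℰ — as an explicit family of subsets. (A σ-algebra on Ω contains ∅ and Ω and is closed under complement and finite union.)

Start: ℰ ∪ {∅, Ω} = { ∅, {ω₂}, {ω₁, ω₂}, {ω₂, ω₃}, Ω }.
Iteration 1: 3 new —
  {ω₁}  = {ω₂, ω₃}ᶜ
  {ω₃}  = {ω₁, ω₂}ᶜ
  {ω₁, ω₃}  = {ω₂}ᶜ
  — 8 sets.
Iteration 2: already closed under ᶜ and ∪.

Hence σ(ℰ) has 8 members: { ∅, {ω₁}, {ω₂}, {ω₃}, {ω₁, ω₂}, {ω₁, ω₃}, {ω₂, ω₃}, Ω }.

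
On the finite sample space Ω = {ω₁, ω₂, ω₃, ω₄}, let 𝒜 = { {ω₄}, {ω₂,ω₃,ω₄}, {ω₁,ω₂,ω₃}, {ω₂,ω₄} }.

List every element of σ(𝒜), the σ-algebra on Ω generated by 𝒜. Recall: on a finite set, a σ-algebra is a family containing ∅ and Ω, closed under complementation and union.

Take S₀ = 𝒜 ∪ {∅, Ω} = { {}, {ω₄}, {ω₂,ω₄}, {ω₁,ω₂,ω₃}, {ω₂,ω₃,ω₄}, Ω }.
Round 1. New:
  {ω₁}  = complement {ω₂,ω₃,ω₄}
  {ω₁,ω₃}  = complement {ω₂,ω₄}
Round 2. New:
  {ω₁,ω₄}  = {ω₄} ∪ {ω₁}
  {ω₁,ω₂,ω₄}  = {ω₂,ω₄} ∪ {ω₁}
  {ω₁,ω₃,ω₄}  = {ω₄} ∪ {ω₁,ω₃}
Round 3: 3 new —
  {ω₂}  = complement {ω₁,ω₃,ω₄}
  {ω₃}  = complement {ω₁,ω₂,ω₄}
  {ω₂,ω₃}  = complement {ω₁,ω₄}
Round 4: 2 new —
  {ω₁,ω₂}  = {ω₂} ∪ {ω₁}
  {ω₃,ω₄}  = {ω₃} ∪ {ω₄}
Round 5: closed — nothing new.

Therefore σ(𝒜) = { {}, {ω₁}, {ω₂}, {ω₃}, {ω₄}, {ω₁,ω₂}, {ω₁,ω₃}, {ω₁,ω₄}, {ω₂,ω₃}, {ω₂,ω₄}, {ω₃,ω₄}, {ω₁,ω₂,ω₃}, {ω₁,ω₂,ω₄}, {ω₁,ω₃,ω₄}, {ω₂,ω₃,ω₄}, Ω } (|σ(𝒜)| = 16).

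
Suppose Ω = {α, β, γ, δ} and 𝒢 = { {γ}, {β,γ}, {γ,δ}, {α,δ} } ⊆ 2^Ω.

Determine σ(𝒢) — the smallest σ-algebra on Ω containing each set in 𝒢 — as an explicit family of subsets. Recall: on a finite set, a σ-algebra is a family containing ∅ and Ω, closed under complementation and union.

Take S₀ = 𝒢 ∪ {∅, Ω} = { ∅, {γ}, {α,δ}, {β,γ}, {γ,δ}, Ω }.
Step 1 adds 4:
  {α,β}  = Ω∖{γ,δ}
  {α,β,δ}  = Ω∖{γ}
  {α,γ,δ}  = {γ} ∪ {α,δ}
  {β,γ,δ}  = {γ,δ} ∪ {β,γ}
Step 2: 3 new —
  {α}  = Ω∖{β,γ,δ}
  {β}  = Ω∖{α,γ,δ}
  {α,β,γ}  = {α,β} ∪ {γ}
Step 3 (2 new):
  {δ}  = Ω∖{α,β,γ}
  {α,γ}  = {γ} ∪ {α}
Step 4: +1 →
  {β,δ}  = Ω∖{α,γ}
Step 5 adds nothing — fixpoint reached.

Therefore σ(𝒢) = { ∅, {α}, {β}, {γ}, {δ}, {α,β}, {α,γ}, {α,δ}, {β,γ}, {β,δ}, {γ,δ}, {α,β,γ}, {α,β,δ}, {α,γ,δ}, {β,γ,δ}, Ω } (|σ(𝒢)| = 16).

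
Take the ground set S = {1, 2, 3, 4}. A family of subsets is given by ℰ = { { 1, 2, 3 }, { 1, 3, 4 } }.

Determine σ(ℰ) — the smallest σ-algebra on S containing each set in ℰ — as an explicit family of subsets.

Initial family (4 sets): { ∅, { 1, 2, 3 }, { 1, 3, 4 }, S }.
Pass 1. New:
  { 2 }  = S∖{ 1, 3, 4 }
  { 4 }  = S∖{ 1, 2, 3 }
  — 6 sets.
Pass 2. New:
  { 2, 4 }  = { 4 } ∪ { 2 }
  — 7 sets.
Pass 3 adds 1:
  { 1, 3 }  = S∖{ 2, 4 }
  — 8 sets.
After Pass 4 the family is unchanged; done.

Therefore σ(ℰ) = { ∅, { 2 }, { 4 }, { 1, 3 }, { 2, 4 }, { 1, 2, 3 }, { 1, 3, 4 }, S } (|σ(ℰ)| = 8).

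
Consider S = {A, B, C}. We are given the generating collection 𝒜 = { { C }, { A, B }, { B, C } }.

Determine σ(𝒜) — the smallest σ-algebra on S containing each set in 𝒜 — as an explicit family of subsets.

Begin from { ∅, { C }, { A, B }, { B, C }, S } (that is, 𝒜 plus ∅ and S).
Iteration 1: 1 new —
  { A }  = S∖{ B, C }
  [6 total]
Iteration 2: 1 new —
  { A, C }  = { C } ∪ { A }
  [7 total]
Iteration 3: 1 new —
  { B }  = S∖{ A, C }
  [8 total]
Iteration 4: closed — nothing new.

σ(𝒜) = { ∅, { A }, { B }, { C }, { A, B }, { A, C }, { B, C }, S }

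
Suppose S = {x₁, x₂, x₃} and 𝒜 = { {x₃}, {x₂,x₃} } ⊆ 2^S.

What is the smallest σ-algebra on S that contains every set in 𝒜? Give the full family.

σ(𝒜) (8 sets): { ∅, {x₁}, {x₂}, {x₃}, {x₁,x₂}, {x₁,x₃}, {x₂,x₃}, S }

Trace:
Start: 𝒜 ∪ {∅, S} = { ∅, {x₃}, {x₂,x₃}, S }.
Pass 1 (2 new):
  {x₁}  = complement {x₂,x₃}
  {x₁,x₂}  = complement {x₃}
Pass 2 (1 new):
  {x₁,x₃}  = {x₃} ∪ {x₁}
Pass 3: 1 new —
  {x₂}  = complement {x₁,x₃}
After Pass 4 the family is unchanged; done.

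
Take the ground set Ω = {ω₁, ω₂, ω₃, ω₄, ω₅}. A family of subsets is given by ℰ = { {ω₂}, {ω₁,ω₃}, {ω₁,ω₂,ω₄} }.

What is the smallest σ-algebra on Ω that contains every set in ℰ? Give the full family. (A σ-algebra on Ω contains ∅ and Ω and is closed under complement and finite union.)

σ(ℰ) (32 sets): { ∅, {ω₁}, {ω₂}, {ω₃}, {ω₄}, {ω₅}, {ω₁,ω₂}, {ω₁,ω₃}, {ω₁,ω₄}, {ω₁,ω₅}, {ω₂,ω₃}, {ω₂,ω₄}, {ω₂,ω₅}, {ω₃,ω₄}, {ω₃,ω₅}, {ω₄,ω₅}, {ω₁,ω₂,ω₃}, {ω₁,ω₂,ω₄}, {ω₁,ω₂,ω₅}, {ω₁,ω₃,ω₄}, {ω₁,ω₃,ω₅}, {ω₁,ω₄,ω₅}, {ω₂,ω₃,ω₄}, {ω₂,ω₃,ω₅}, {ω₂,ω₄,ω₅}, {ω₃,ω₄,ω₅}, {ω₁,ω₂,ω₃,ω₄}, {ω₁,ω₂,ω₃,ω₅}, {ω₁,ω₂,ω₄,ω₅}, {ω₁,ω₃,ω₄,ω₅}, {ω₂,ω₃,ω₄,ω₅}, Ω }

Working:
Initial family (5 sets): { ∅, {ω₂}, {ω₁,ω₃}, {ω₁,ω₂,ω₄}, Ω }.
Step 1: +5 →
  {ω₃,ω₅}  = ᶜ of {ω₁,ω₂,ω₄}
  {ω₁,ω₂,ω₃}  = {ω₁,ω₃} ∪ {ω₂}
  {ω₂,ω₄,ω₅}  = ᶜ of {ω₁,ω₃}
  {ω₁,ω₂,ω₃,ω₄}  = {ω₁,ω₃} ∪ {ω₁,ω₂,ω₄}
  {ω₁,ω₃,ω₄,ω₅}  = ᶜ of {ω₂}
  — 10 sets.
Step 2. New:
  {ω₅}  = ᶜ of {ω₁,ω₂,ω₃,ω₄}
  {ω₄,ω₅}  = ᶜ of {ω₁,ω₂,ω₃}
  {ω₁,ω₃,ω₅}  = {ω₁,ω₃} ∪ {ω₃,ω₅}
  {ω₂,ω₃,ω₅}  = {ω₂} ∪ {ω₃,ω₅}
  {ω₁,ω₂,ω₃,ω₅}  = {ω₁,ω₂,ω₃} ∪ {ω₃,ω₅}
  {ω₁,ω₂,ω₄,ω₅}  = {ω₁,ω₂,ω₄} ∪ {ω₂,ω₄,ω₅}
  {ω₂,ω₃,ω₄,ω₅}  = {ω₃,ω₅} ∪ {ω₂,ω₄,ω₅}
  — 17 sets.
Step 3. New:
  {ω₁}  = ᶜ of {ω₂,ω₃,ω₄,ω₅}
  {ω₃}  = ᶜ of {ω₁,ω₂,ω₄,ω₅}
  {ω₄}  = ᶜ of {ω₁,ω₂,ω₃,ω₅}
  {ω₁,ω₄}  = ᶜ of {ω₂,ω₃,ω₅}
  {ω₂,ω₄}  = ᶜ of {ω₁,ω₃,ω₅}
  {ω₂,ω₅}  = {ω₂} ∪ {ω₅}
  {ω₃,ω₄,ω₅}  = {ω₄,ω₅} ∪ {ω₃,ω₅}
  — 24 sets.
Step 4: +8 →
  {ω₁,ω₂}  = ᶜ of {ω₃,ω₄,ω₅}
  {ω₁,ω₅}  = {ω₅} ∪ {ω₁}
  {ω₂,ω₃}  = {ω₂} ∪ {ω₃}
  {ω₃,ω₄}  = {ω₃} ∪ {ω₄}
  {ω₁,ω₂,ω₅}  = {ω₂,ω₅} ∪ {ω₁}
  {ω₁,ω₃,ω₄}  = ᶜ of {ω₂,ω₅}
  {ω₁,ω₄,ω₅}  = {ω₅} ∪ {ω₁,ω₄}
  {ω₂,ω₃,ω₄}  = {ω₃} ∪ {ω₂,ω₄}
  — 32 sets.
Step 5: closed — nothing new.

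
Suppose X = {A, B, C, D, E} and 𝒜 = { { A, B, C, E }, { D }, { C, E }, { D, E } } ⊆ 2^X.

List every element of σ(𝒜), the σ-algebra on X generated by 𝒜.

Take S₀ = 𝒜 ∪ {∅, X} = { {  }, { D }, { C, E }, { D, E }, { A, B, C, E }, X }.
Step 1 adds 3:
  { A, B, C }  = { D, E }ᶜ
  { A, B, D }  = { C, E }ᶜ
  { C, D, E }  = { D, E } ∪ { C, E }
  (now 9)
Step 2. New:
  { A, B }  = { C, D, E }ᶜ
  { A, B, C, D }  = { A, B, C } ∪ { A, B, D }
  { A, B, D, E }  = { A, B, D } ∪ { D, E }
  (now 12)
Step 3 (2 new):
  { C }  = { A, B, D, E }ᶜ
  { E }  = { A, B, C, D }ᶜ
  (now 14)
Step 4 adds 2:
  { C, D }  = { C } ∪ { D }
  { A, B, E }  = { A, B } ∪ { E }
  (now 16)
After Step 5 the family is unchanged; done.

|σ(𝒜)| = 16.  σ(𝒜) = { {  }, { C }, { D }, { E }, { A, B }, { C, D }, { C, E }, { D, E }, { A, B, C }, { A, B, D }, { A, B, E }, { C, D, E }, { A, B, C, D }, { A, B, C, E }, { A, B, D, E }, X }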